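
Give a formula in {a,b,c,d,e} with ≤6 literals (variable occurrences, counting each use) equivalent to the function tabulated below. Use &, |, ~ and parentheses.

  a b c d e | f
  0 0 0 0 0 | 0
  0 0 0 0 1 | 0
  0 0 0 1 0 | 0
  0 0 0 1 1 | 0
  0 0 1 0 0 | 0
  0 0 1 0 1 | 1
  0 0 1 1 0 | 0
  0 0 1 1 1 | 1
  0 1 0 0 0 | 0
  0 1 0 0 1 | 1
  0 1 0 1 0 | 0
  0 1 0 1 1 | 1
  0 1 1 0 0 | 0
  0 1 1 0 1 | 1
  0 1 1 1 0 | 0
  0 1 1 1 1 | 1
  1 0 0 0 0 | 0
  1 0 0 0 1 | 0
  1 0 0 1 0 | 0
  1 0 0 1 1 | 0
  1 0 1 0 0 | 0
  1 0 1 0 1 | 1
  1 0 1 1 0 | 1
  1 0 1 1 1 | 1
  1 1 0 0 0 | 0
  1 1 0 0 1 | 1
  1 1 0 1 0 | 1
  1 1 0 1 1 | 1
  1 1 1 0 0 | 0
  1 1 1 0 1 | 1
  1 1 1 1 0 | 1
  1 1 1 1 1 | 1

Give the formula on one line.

((c | b) & ((~e & (a & d)) | e))

  (c | b) = 00001111111111110000111111111111
  ~e = 10101010101010101010101010101010
  (a & d) = 00000000000000000011001100110011
  (~e & (a & d)) = 00000000000000000010001000100010
  ((~e & (a & d)) | e) = 01010101010101010111011101110111
  ((c | b) & ((~e & (a & d)) | e)) = 00000101010101010000011101110111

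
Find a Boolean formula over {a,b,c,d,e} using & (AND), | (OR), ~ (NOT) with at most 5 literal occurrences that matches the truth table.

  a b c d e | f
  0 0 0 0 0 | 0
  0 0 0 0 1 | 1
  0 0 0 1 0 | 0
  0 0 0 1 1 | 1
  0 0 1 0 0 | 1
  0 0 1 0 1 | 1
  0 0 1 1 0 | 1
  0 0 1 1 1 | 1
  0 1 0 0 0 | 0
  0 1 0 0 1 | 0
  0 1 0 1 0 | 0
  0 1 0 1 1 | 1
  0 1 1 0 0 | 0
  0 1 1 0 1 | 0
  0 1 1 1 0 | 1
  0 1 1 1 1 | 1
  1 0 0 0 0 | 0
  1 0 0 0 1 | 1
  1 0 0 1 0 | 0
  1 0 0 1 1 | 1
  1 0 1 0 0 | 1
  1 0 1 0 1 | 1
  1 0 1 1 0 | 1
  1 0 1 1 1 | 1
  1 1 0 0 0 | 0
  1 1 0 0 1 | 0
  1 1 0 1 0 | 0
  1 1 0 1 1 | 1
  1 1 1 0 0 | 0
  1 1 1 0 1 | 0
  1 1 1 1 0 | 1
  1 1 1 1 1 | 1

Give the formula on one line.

((d | ~b) & (e | c))

  ~b = 11111111000000001111111100000000
  (d | ~b) = 11111111001100111111111100110011
  (e | c) = 01011111010111110101111101011111
  ((d | ~b) & (e | c)) = 01011111000100110101111100010011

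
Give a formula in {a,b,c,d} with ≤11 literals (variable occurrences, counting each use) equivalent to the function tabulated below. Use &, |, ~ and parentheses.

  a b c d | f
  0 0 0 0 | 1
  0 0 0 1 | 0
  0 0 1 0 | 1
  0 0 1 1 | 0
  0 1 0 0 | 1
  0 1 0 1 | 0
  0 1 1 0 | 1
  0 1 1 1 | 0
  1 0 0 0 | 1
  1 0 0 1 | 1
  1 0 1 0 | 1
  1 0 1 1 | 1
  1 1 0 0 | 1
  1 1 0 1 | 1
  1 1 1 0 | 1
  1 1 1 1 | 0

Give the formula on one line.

  ~b = 1111000011110000
  ~c = 1100110011001100
  (~b | ~c) = 1111110011111100
  ((~b | ~c) & c) = 0011000000110000
  ~d = 1010101010101010
  (a & ~d) = 0000000010101010
  ((a & ~d) | ~c) = 1100110011101110
  (((a & ~d) | ~c) & a) = 0000000011101110
  (((~b | ~c) & c) | (((a & ~d) | ~c) & a)) = 0011000011111110
  (a & (((~b | ~c) & c) | (((a & ~d) | ~c) & a))) = 0000000011111110
  ((a & (((~b | ~c) & c) | (((a & ~d) | ~c) & a))) | ~d) = 1010101011111110

((a & (((~b | ~c) & c) | (((a & ~d) | ~c) & a))) | ~d)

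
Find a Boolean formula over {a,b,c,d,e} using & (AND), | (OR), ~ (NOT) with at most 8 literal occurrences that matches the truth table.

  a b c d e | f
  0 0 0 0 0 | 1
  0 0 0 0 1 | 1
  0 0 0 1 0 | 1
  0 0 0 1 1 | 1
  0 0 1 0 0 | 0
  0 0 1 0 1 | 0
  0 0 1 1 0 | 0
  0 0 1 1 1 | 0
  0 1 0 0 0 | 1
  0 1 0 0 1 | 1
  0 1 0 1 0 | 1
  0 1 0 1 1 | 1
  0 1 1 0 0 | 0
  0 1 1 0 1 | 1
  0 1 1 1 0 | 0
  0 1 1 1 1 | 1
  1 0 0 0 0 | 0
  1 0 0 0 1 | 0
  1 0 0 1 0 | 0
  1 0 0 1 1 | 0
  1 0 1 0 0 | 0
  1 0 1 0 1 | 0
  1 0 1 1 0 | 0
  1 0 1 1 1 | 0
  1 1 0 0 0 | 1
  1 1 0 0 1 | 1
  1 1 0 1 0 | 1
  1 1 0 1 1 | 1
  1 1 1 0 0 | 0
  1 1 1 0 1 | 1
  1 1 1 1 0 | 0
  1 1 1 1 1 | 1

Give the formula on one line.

  ~c = 11110000111100001111000011110000
  (e | ~c) = 11110101111101011111010111110101
  ~a = 11111111111111110000000000000000
  ~b = 11111111000000001111111100000000
  (~b & ~c) = 11110000000000001111000000000000
  (~a & (~b & ~c)) = 11110000000000000000000000000000
  ((~a & (~b & ~c)) | b) = 11110000111111110000000011111111
  ((e | ~c) & ((~a & (~b & ~c)) | b)) = 11110000111101010000000011110101

((e | ~c) & ((~a & (~b & ~c)) | b))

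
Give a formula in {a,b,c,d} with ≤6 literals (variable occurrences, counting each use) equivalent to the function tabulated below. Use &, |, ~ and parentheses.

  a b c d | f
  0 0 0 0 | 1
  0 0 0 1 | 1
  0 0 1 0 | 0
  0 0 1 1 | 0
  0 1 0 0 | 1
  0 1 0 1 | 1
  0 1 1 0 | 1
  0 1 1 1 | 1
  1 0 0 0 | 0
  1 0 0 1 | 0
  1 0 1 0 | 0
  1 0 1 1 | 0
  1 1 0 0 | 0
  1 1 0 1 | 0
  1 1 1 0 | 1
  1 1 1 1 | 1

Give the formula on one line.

((~a & (b | ~c)) | (c & b))

  ~a = 1111111100000000
  ~c = 1100110011001100
  (b | ~c) = 1100111111001111
  (~a & (b | ~c)) = 1100111100000000
  (c & b) = 0000001100000011
  ((~a & (b | ~c)) | (c & b)) = 1100111100000011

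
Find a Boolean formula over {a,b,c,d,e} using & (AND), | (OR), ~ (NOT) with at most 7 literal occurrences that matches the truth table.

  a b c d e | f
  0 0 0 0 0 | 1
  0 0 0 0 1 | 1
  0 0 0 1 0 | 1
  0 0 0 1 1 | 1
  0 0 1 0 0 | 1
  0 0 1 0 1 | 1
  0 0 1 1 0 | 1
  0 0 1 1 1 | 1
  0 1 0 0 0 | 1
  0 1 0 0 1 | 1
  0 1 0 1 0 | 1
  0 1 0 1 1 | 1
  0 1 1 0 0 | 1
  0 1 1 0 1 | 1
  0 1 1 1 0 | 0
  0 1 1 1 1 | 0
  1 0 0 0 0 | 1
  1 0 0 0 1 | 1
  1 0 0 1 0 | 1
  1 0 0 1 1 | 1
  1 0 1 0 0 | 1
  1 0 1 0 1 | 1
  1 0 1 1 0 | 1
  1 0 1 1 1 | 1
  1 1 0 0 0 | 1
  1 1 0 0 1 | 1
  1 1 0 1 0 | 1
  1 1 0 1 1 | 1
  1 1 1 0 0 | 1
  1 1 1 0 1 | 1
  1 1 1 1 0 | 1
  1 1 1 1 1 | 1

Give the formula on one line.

((((~b & c) & ~a) | (~c | a)) | ~d)

  ~b = 11111111000000001111111100000000
  (~b & c) = 00001111000000000000111100000000
  ~a = 11111111111111110000000000000000
  ((~b & c) & ~a) = 00001111000000000000000000000000
  ~c = 11110000111100001111000011110000
  (~c | a) = 11110000111100001111111111111111
  (((~b & c) & ~a) | (~c | a)) = 11111111111100001111111111111111
  ~d = 11001100110011001100110011001100
  ((((~b & c) & ~a) | (~c | a)) | ~d) = 11111111111111001111111111111111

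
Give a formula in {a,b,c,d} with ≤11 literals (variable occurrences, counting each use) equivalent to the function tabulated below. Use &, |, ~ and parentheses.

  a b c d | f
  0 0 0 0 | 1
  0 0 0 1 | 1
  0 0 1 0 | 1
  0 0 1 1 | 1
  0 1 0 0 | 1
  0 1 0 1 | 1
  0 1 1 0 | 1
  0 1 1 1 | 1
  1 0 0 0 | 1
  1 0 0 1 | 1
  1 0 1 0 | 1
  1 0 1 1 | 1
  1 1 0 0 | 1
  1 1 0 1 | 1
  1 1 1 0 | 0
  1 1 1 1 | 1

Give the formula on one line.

  ~c = 1100110011001100
  ~a = 1111111100000000
  (d | ~a) = 1111111101010101
  (~c | (d | ~a)) = 1111111111011101
  ~b = 1111000011110000
  (~b | ~c) = 1111110011111100
  (a & (~b | ~c)) = 0000000011111100
  (d | c) = 0111011101110111
  ((a & (~b | ~c)) & (d | c)) = 0000000001110100
  ((~c | (d | ~a)) | ((a & (~b | ~c)) & (d | c))) = 1111111111111101

((~c | (d | ~a)) | ((a & (~b | ~c)) & (d | c)))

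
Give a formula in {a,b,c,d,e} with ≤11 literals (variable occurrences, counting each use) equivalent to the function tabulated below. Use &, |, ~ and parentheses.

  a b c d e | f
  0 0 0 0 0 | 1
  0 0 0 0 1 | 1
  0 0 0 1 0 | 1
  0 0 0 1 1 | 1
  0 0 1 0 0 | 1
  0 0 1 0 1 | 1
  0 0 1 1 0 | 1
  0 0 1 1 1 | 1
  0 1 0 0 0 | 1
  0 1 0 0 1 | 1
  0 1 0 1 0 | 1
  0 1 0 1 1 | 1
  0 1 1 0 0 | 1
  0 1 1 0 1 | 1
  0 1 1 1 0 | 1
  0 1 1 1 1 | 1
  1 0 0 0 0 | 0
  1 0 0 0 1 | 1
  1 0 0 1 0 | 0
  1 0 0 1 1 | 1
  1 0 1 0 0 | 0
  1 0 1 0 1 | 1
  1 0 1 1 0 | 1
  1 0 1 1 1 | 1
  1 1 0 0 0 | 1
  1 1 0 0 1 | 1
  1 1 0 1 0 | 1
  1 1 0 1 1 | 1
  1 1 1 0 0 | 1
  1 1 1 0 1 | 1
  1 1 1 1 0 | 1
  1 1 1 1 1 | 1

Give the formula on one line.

(((d & c) & ~b) | ((b | (~d & ~a)) | (e | ~a)))

  (d & c) = 00000011000000110000001100000011
  ~b = 11111111000000001111111100000000
  ((d & c) & ~b) = 00000011000000000000001100000000
  ~d = 11001100110011001100110011001100
  ~a = 11111111111111110000000000000000
  (~d & ~a) = 11001100110011000000000000000000
  (b | (~d & ~a)) = 11001100111111110000000011111111
  (e | ~a) = 11111111111111110101010101010101
  ((b | (~d & ~a)) | (e | ~a)) = 11111111111111110101010111111111
  (((d & c) & ~b) | ((b | (~d & ~a)) | (e | ~a))) = 11111111111111110101011111111111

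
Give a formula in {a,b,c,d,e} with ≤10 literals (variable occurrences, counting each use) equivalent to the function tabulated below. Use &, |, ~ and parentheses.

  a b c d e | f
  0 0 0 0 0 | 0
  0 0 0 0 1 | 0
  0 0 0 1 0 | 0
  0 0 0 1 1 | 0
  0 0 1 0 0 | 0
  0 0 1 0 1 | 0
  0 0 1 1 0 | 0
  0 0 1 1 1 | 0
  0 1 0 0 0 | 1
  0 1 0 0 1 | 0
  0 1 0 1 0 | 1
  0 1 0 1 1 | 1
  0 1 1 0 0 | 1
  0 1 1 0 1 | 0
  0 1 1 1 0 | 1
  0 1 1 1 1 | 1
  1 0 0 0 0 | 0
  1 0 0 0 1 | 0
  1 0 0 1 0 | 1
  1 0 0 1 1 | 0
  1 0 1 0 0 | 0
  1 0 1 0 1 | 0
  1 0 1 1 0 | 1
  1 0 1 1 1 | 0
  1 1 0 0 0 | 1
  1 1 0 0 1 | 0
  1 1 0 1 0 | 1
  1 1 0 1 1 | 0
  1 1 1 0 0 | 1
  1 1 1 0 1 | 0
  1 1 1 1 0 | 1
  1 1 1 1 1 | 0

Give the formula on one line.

((b & ~e) | (((b | a) & d) & (~e | ~a)))

  ~e = 10101010101010101010101010101010
  (b & ~e) = 00000000101010100000000010101010
  (b | a) = 00000000111111111111111111111111
  ((b | a) & d) = 00000000001100110011001100110011
  ~a = 11111111111111110000000000000000
  (~e | ~a) = 11111111111111111010101010101010
  (((b | a) & d) & (~e | ~a)) = 00000000001100110010001000100010
  ((b & ~e) | (((b | a) & d) & (~e | ~a))) = 00000000101110110010001010101010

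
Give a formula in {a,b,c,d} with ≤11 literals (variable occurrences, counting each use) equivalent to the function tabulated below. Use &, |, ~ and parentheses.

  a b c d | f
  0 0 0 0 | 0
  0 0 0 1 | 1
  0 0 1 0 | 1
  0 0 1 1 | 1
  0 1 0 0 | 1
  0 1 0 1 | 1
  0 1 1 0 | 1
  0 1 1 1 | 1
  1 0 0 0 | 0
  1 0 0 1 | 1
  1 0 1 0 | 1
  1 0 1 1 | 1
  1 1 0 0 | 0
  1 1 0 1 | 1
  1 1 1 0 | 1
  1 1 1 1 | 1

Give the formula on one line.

((d | ((~d | (~c & a)) & (c & b))) | (c | (~a & b)))

  ~d = 1010101010101010
  ~c = 1100110011001100
  (~c & a) = 0000000011001100
  (~d | (~c & a)) = 1010101011101110
  (c & b) = 0000001100000011
  ((~d | (~c & a)) & (c & b)) = 0000001000000010
  (d | ((~d | (~c & a)) & (c & b))) = 0101011101010111
  ~a = 1111111100000000
  (~a & b) = 0000111100000000
  (c | (~a & b)) = 0011111100110011
  ((d | ((~d | (~c & a)) & (c & b))) | (c | (~a & b))) = 0111111101110111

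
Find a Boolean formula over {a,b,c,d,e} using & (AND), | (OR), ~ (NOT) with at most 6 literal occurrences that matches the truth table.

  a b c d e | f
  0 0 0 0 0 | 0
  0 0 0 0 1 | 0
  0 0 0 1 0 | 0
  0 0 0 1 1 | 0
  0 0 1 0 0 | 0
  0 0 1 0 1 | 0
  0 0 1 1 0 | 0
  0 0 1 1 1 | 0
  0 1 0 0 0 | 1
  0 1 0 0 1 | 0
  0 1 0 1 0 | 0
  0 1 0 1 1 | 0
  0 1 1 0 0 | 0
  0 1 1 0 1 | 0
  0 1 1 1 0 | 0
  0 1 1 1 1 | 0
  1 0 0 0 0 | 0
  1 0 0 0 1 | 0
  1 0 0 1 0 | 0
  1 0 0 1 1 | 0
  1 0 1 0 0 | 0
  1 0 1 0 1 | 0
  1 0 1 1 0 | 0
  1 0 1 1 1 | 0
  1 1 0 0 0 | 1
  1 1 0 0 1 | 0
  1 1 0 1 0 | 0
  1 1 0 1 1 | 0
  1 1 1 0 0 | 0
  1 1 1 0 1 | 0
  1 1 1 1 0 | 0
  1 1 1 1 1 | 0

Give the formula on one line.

  ~d = 11001100110011001100110011001100
  (c | ~d) = 11001111110011111100111111001111
  ~e = 10101010101010101010101010101010
  ~c = 11110000111100001111000011110000
  (b & ~c) = 00000000111100000000000011110000
  (~e & (b & ~c)) = 00000000101000000000000010100000
  ((c | ~d) & (~e & (b & ~c))) = 00000000100000000000000010000000

((c | ~d) & (~e & (b & ~c)))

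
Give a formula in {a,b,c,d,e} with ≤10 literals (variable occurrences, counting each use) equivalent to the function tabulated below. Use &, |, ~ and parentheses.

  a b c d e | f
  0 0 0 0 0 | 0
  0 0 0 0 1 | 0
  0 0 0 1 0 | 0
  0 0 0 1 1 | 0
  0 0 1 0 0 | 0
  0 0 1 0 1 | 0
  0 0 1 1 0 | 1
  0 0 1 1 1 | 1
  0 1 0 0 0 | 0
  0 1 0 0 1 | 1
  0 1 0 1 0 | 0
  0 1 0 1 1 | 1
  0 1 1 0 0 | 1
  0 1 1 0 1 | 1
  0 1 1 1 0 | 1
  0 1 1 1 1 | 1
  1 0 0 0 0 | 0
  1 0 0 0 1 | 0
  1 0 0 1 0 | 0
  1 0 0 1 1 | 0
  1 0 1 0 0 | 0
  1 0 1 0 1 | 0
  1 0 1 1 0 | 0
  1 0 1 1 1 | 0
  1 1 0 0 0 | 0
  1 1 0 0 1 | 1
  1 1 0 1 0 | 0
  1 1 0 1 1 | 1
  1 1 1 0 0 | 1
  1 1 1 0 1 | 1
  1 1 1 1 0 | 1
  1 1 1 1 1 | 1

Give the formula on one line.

  ~c = 11110000111100001111000011110000
  ~a = 11111111111111110000000000000000
  (~c | ~a) = 11111111111111111111000011110000
  ((~c | ~a) & d) = 00110011001100110011000000110000
  (((~c | ~a) & d) & c) = 00000011000000110000000000000000
  ~b = 11111111000000001111111100000000
  (e | ~b) = 11111111010101011111111101010101
  ((e | ~b) | c) = 11111111010111111111111101011111
  (((e | ~b) | c) & b) = 00000000010111110000000001011111
  ((((~c | ~a) & d) & c) | (((e | ~b) | c) & b)) = 00000011010111110000000001011111

((((~c | ~a) & d) & c) | (((e | ~b) | c) & b))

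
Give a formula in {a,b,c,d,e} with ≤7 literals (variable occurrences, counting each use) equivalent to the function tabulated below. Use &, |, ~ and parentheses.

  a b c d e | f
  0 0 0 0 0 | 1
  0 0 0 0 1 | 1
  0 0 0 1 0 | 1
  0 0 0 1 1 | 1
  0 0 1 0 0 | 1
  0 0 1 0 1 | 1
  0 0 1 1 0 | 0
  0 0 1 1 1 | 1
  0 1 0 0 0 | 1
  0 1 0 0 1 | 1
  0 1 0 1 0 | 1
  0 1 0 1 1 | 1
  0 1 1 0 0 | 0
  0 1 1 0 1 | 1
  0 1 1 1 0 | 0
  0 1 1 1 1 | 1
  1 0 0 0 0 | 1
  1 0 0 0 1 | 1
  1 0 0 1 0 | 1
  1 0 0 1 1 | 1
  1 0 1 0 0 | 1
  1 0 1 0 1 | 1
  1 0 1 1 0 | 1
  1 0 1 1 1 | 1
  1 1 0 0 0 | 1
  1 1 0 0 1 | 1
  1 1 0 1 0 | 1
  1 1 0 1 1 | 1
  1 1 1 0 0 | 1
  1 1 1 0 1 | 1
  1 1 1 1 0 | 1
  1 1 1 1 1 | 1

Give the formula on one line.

(((~b & ~d) | ~c) | (a | e))

  ~b = 11111111000000001111111100000000
  ~d = 11001100110011001100110011001100
  (~b & ~d) = 11001100000000001100110000000000
  ~c = 11110000111100001111000011110000
  ((~b & ~d) | ~c) = 11111100111100001111110011110000
  (a | e) = 01010101010101011111111111111111
  (((~b & ~d) | ~c) | (a | e)) = 11111101111101011111111111111111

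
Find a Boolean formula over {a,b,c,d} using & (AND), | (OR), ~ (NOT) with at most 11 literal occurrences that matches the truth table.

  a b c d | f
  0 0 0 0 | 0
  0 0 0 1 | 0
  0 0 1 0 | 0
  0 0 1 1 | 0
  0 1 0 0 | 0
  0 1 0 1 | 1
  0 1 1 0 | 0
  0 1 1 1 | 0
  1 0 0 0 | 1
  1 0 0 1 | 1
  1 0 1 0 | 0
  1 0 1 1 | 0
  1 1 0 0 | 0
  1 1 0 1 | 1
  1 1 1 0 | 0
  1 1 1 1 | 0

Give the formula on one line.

((((c | d) & (~c | ~d)) | ~b) & ((a | b) & ~c))

  (c | d) = 0111011101110111
  ~c = 1100110011001100
  ~d = 1010101010101010
  (~c | ~d) = 1110111011101110
  ((c | d) & (~c | ~d)) = 0110011001100110
  ~b = 1111000011110000
  (((c | d) & (~c | ~d)) | ~b) = 1111011011110110
  (a | b) = 0000111111111111
  ((a | b) & ~c) = 0000110011001100
  ((((c | d) & (~c | ~d)) | ~b) & ((a | b) & ~c)) = 0000010011000100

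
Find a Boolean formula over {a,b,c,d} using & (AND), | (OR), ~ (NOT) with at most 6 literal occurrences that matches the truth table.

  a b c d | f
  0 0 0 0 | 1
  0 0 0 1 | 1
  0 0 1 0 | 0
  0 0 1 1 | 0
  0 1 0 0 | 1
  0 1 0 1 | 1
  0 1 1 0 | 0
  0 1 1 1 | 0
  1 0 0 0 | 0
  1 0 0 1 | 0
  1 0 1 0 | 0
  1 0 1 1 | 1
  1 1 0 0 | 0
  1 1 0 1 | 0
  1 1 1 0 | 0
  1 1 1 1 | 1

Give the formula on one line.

  ~a = 1111111100000000
  (c | ~a) = 1111111100110011
  ~c = 1100110011001100
  (a | ~c) = 1100110011111111
  (~c | d) = 1101110111011101
  ((a | ~c) & (~c | d)) = 1100110011011101
  ((c | ~a) & ((a | ~c) & (~c | d))) = 1100110000010001

((c | ~a) & ((a | ~c) & (~c | d)))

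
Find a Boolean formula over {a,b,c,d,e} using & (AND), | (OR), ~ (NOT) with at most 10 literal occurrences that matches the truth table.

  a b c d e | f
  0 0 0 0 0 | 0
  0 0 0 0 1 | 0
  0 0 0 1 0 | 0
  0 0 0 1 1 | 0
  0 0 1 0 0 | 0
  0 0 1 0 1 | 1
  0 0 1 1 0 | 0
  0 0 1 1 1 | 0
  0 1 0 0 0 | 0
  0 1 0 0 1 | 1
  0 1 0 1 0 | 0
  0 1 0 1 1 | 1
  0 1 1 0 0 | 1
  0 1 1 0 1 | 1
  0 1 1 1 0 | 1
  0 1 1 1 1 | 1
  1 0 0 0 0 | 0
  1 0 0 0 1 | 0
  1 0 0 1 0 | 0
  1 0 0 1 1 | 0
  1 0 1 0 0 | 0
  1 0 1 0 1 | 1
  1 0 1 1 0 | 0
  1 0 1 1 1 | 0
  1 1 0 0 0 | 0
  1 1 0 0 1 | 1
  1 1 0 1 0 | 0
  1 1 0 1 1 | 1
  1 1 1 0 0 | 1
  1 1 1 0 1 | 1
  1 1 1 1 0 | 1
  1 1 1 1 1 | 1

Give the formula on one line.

  ~b = 11111111000000001111111100000000
  (d & ~b) = 00110011000000000011001100000000
  (e | (d & ~b)) = 01110111010101010111011101010101
  ((e | (d & ~b)) | c) = 01111111010111110111111101011111
  (((e | (d & ~b)) | c) & b) = 00000000010111110000000001011111
  (e & c) = 00000101000001010000010100000101
  ~d = 11001100110011001100110011001100
  (b | ~d) = 11001100111111111100110011111111
  ((e & c) & (b | ~d)) = 00000100000001010000010000000101
  ((((e | (d & ~b)) | c) & b) | ((e & c) & (b | ~d))) = 00000100010111110000010001011111

((((e | (d & ~b)) | c) & b) | ((e & c) & (b | ~d)))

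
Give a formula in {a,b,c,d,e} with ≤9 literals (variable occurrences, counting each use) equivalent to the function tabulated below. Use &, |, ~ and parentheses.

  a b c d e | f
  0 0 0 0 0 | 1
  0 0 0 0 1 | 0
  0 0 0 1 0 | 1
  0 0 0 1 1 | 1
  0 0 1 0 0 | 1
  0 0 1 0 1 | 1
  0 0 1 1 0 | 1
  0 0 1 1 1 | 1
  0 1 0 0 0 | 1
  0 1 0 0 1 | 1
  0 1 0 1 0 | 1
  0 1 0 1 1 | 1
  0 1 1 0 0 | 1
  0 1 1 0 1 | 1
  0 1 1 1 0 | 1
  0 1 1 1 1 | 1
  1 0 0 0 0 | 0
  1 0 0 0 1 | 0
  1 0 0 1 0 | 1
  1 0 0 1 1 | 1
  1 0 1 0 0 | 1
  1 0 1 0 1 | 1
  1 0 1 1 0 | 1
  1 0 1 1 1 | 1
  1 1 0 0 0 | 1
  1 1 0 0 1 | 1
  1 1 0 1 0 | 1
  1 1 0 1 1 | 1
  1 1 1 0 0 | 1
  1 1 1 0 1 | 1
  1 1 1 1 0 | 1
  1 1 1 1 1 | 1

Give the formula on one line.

  (d | b) = 00110011111111110011001111111111
  ~b = 11111111000000001111111100000000
  (c & ~b) = 00001111000000000000111100000000
  ~a = 11111111111111110000000000000000
  ~d = 11001100110011001100110011001100
  ~c = 11110000111100001111000011110000
  (~d & ~c) = 11000000110000001100000011000000
  ((~d & ~c) | e) = 11010101110101011101010111010101
  (~a & ((~d & ~c) | e)) = 11010101110101010000000000000000
  ~e = 10101010101010101010101010101010
  ((~a & ((~d & ~c) | e)) & ~e) = 10000000100000000000000000000000
  ((c & ~b) | ((~a & ((~d & ~c) | e)) & ~e)) = 10001111100000000000111100000000
  ((d | b) | ((c & ~b) | ((~a & ((~d & ~c) | e)) & ~e))) = 10111111111111110011111111111111

((d | b) | ((c & ~b) | ((~a & ((~d & ~c) | e)) & ~e)))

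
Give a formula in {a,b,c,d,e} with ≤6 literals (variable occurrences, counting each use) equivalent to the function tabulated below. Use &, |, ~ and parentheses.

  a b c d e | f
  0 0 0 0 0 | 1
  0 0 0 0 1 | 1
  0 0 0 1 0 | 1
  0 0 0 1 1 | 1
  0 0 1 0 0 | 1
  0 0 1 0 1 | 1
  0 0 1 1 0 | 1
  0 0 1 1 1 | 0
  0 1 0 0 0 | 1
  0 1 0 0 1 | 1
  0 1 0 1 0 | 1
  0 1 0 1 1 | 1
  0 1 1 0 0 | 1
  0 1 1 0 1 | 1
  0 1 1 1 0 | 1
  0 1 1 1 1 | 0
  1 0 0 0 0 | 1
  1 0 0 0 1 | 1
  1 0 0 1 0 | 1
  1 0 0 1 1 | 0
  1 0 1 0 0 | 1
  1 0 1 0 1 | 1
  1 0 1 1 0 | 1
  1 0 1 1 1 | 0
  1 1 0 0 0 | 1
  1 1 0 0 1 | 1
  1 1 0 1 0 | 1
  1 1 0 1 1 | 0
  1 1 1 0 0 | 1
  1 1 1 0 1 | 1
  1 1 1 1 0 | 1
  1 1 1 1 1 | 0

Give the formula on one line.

((e & ~d) | (~e | (~c & ~a)))

  ~d = 11001100110011001100110011001100
  (e & ~d) = 01000100010001000100010001000100
  ~e = 10101010101010101010101010101010
  ~c = 11110000111100001111000011110000
  ~a = 11111111111111110000000000000000
  (~c & ~a) = 11110000111100000000000000000000
  (~e | (~c & ~a)) = 11111010111110101010101010101010
  ((e & ~d) | (~e | (~c & ~a))) = 11111110111111101110111011101110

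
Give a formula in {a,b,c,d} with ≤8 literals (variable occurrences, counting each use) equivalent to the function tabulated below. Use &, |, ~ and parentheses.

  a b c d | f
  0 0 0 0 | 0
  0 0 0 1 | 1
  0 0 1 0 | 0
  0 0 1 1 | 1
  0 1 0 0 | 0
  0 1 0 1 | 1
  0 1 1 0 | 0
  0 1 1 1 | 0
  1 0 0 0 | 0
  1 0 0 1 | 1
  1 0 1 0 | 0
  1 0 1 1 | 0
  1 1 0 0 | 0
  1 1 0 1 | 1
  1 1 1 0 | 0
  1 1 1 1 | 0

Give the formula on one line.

  ~d = 1010101010101010
  ~b = 1111000011110000
  (~d & ~b) = 1010000010100000
  ~c = 1100110011001100
  ~a = 1111111100000000
  (~a & ~b) = 1111000000000000
  ((~a & ~b) & d) = 0101000000000000
  (~c | ((~a & ~b) & d)) = 1101110011001100
  ((~d & ~b) | (~c | ((~a & ~b) & d))) = 1111110011101100
  (((~d & ~b) | (~c | ((~a & ~b) & d))) & d) = 0101010001000100

(((~d & ~b) | (~c | ((~a & ~b) & d))) & d)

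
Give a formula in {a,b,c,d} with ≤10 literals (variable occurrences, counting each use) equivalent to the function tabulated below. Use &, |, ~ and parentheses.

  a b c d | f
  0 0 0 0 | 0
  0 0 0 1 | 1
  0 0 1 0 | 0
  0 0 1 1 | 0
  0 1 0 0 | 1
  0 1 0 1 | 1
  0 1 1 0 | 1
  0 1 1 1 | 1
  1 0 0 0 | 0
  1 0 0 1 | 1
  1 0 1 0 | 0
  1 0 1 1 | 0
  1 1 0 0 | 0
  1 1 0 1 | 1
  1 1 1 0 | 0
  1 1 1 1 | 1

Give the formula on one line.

  ~a = 1111111100000000
  (~a & b) = 0000111100000000
  ((~a & b) | d) = 0101111101010101
  ~d = 1010101010101010
  (b & c) = 0000001100000011
  ~c = 1100110011001100
  ((b & c) | ~c) = 1100111111001111
  (~d | ((b & c) | ~c)) = 1110111111101111
  (((~a & b) | d) & (~d | ((b & c) | ~c))) = 0100111101000101

(((~a & b) | d) & (~d | ((b & c) | ~c)))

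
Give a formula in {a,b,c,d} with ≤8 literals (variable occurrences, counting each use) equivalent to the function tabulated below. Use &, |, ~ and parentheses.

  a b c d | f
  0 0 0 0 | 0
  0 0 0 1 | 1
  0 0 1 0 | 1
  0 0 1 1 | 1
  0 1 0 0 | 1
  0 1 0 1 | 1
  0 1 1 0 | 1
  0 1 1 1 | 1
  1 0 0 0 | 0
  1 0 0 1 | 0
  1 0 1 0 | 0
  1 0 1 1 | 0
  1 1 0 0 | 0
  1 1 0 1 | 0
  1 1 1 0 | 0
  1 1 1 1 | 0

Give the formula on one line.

(((~d & (b | c)) & (~a | d)) | (~a & d))

  ~d = 1010101010101010
  (b | c) = 0011111100111111
  (~d & (b | c)) = 0010101000101010
  ~a = 1111111100000000
  (~a | d) = 1111111101010101
  ((~d & (b | c)) & (~a | d)) = 0010101000000000
  (~a & d) = 0101010100000000
  (((~d & (b | c)) & (~a | d)) | (~a & d)) = 0111111100000000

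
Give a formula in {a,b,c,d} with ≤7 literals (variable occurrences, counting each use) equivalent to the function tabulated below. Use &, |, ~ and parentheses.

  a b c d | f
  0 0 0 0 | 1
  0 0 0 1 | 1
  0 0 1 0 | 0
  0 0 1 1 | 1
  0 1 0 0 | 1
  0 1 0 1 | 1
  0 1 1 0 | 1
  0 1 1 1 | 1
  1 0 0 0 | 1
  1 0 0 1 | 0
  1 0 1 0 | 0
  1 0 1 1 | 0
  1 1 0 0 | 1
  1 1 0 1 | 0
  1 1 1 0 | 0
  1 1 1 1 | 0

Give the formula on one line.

(((~c | d) | ((b & ~a) & c)) & (~d | ~a))

  ~c = 1100110011001100
  (~c | d) = 1101110111011101
  ~a = 1111111100000000
  (b & ~a) = 0000111100000000
  ((b & ~a) & c) = 0000001100000000
  ((~c | d) | ((b & ~a) & c)) = 1101111111011101
  ~d = 1010101010101010
  (~d | ~a) = 1111111110101010
  (((~c | d) | ((b & ~a) & c)) & (~d | ~a)) = 1101111110001000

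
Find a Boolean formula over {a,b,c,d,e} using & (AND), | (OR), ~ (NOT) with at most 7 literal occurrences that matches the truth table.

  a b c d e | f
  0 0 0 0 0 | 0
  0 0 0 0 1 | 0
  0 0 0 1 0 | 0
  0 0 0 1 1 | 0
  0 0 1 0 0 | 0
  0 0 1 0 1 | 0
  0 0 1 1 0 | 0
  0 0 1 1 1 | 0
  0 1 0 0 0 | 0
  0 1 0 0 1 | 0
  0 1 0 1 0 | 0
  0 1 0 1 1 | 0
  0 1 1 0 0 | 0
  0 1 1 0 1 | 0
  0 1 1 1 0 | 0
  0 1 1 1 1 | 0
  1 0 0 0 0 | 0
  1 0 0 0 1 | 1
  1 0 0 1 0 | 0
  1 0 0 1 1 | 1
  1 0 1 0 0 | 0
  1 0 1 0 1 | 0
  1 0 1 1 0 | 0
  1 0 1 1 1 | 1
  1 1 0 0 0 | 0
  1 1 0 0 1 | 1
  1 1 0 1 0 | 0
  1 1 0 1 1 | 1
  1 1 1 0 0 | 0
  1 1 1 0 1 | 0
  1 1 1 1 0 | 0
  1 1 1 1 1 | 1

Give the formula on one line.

  (d & e) = 00010001000100010001000100010001
  ~c = 11110000111100001111000011110000
  (a & ~c) = 00000000000000001111000011110000
  ((d & e) | (a & ~c)) = 00010001000100011111000111110001
  (((d & e) | (a & ~c)) & e) = 00010001000100010101000101010001
  ((((d & e) | (a & ~c)) & e) & a) = 00000000000000000101000101010001

((((d & e) | (a & ~c)) & e) & a)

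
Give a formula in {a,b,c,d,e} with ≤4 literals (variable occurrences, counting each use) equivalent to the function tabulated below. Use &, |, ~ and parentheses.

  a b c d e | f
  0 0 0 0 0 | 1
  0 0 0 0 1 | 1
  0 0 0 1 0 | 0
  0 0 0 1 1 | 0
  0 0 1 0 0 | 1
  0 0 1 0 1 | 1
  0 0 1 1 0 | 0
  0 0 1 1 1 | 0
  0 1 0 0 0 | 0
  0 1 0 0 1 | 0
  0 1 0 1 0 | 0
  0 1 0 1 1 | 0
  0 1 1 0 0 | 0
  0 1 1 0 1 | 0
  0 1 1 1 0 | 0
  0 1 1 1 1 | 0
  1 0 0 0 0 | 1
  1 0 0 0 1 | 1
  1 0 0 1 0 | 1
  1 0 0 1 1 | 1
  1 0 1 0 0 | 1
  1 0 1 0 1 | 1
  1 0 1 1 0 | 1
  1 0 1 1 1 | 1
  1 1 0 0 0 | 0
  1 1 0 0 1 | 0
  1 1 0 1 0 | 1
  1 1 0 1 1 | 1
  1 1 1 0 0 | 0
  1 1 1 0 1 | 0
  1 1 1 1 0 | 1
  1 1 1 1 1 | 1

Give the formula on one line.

  ~d = 11001100110011001100110011001100
  (~d | a) = 11001100110011001111111111111111
  ~b = 11111111000000001111111100000000
  (d | ~b) = 11111111001100111111111100110011
  ((~d | a) & (d | ~b)) = 11001100000000001111111100110011

((~d | a) & (d | ~b))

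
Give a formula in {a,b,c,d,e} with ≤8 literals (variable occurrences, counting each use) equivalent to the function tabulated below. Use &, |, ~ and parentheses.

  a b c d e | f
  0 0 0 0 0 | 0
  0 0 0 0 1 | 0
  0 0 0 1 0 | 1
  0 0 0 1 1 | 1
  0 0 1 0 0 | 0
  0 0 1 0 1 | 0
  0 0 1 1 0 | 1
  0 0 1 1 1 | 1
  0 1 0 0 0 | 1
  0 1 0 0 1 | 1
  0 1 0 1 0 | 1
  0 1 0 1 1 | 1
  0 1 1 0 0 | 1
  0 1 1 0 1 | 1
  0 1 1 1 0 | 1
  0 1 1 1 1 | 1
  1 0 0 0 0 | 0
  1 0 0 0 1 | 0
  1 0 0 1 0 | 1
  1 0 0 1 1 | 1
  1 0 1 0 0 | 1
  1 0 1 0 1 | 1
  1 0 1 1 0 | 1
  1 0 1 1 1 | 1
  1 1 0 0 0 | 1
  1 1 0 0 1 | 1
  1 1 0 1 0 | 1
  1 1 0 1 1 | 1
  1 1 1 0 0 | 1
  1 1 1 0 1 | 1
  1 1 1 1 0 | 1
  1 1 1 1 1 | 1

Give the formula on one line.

((d | b) | (d | (a & c)))

  (d | b) = 00110011111111110011001111111111
  (a & c) = 00000000000000000000111100001111
  (d | (a & c)) = 00110011001100110011111100111111
  ((d | b) | (d | (a & c))) = 00110011111111110011111111111111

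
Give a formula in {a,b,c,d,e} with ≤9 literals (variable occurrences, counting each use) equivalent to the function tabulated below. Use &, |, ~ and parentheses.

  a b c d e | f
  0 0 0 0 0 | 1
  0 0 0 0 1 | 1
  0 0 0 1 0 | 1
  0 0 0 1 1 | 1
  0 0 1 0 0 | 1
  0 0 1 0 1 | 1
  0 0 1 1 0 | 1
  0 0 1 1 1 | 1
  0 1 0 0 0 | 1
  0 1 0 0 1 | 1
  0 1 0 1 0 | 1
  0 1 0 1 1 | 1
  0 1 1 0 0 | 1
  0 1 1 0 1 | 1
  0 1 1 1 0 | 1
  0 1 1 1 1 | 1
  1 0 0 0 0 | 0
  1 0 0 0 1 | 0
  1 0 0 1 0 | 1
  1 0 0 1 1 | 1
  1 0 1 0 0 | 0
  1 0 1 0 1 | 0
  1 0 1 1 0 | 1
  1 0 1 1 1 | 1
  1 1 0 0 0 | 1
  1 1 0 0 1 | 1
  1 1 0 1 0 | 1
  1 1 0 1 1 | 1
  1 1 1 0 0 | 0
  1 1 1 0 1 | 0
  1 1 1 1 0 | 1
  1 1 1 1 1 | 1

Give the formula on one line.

  ~a = 11111111111111110000000000000000
  ~c = 11110000111100001111000011110000
  (~a & e) = 01010101010101010000000000000000
  (b | (~a & e)) = 01010101111111110000000011111111
  (~c & (b | (~a & e))) = 01010000111100000000000011110000
  (~a | (~c & (b | (~a & e)))) = 11111111111111110000000011110000
  (d | ~a) = 11111111111111110011001100110011
  ((~a | (~c & (b | (~a & e)))) | (d | ~a)) = 11111111111111110011001111110011

((~a | (~c & (b | (~a & e)))) | (d | ~a))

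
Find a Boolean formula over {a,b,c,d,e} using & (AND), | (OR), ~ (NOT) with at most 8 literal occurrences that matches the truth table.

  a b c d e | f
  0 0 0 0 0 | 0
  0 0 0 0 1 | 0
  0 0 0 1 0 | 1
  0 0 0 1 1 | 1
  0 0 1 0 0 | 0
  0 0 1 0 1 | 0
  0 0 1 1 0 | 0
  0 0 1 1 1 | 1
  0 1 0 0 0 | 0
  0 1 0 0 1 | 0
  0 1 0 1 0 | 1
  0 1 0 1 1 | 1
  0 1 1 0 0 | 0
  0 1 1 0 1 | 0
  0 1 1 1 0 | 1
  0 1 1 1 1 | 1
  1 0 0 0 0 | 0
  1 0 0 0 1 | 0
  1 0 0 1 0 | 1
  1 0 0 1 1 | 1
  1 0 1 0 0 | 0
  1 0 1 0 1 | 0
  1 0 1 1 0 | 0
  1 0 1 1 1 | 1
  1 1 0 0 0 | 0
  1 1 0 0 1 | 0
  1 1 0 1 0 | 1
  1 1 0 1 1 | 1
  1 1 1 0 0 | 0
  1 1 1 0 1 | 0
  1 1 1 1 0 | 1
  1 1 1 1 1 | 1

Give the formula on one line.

((~c | (((d | ~b) & (b | e)) | (e & ~c))) & d)

  ~c = 11110000111100001111000011110000
  ~b = 11111111000000001111111100000000
  (d | ~b) = 11111111001100111111111100110011
  (b | e) = 01010101111111110101010111111111
  ((d | ~b) & (b | e)) = 01010101001100110101010100110011
  (e & ~c) = 01010000010100000101000001010000
  (((d | ~b) & (b | e)) | (e & ~c)) = 01010101011100110101010101110011
  (~c | (((d | ~b) & (b | e)) | (e & ~c))) = 11110101111100111111010111110011
  ((~c | (((d | ~b) & (b | e)) | (e & ~c))) & d) = 00110001001100110011000100110011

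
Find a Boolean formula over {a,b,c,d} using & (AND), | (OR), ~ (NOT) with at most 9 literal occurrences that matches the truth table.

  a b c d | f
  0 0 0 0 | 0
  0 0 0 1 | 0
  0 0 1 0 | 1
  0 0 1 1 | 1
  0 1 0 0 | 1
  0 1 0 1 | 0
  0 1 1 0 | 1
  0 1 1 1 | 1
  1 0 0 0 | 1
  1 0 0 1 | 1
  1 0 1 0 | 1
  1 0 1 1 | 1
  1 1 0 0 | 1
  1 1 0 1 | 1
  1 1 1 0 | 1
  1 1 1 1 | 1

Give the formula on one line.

  (a | c) = 0011001111111111
  ~d = 1010101010101010
  (~d | c) = 1011101110111011
  ~b = 1111000011110000
  ((~d | c) | ~b) = 1111101111111011
  ~c = 1100110011001100
  (~c & b) = 0000110000001100
  (((~d | c) | ~b) & (~c & b)) = 0000100000001000
  ((a | c) | (((~d | c) | ~b) & (~c & b))) = 0011101111111111

((a | c) | (((~d | c) | ~b) & (~c & b)))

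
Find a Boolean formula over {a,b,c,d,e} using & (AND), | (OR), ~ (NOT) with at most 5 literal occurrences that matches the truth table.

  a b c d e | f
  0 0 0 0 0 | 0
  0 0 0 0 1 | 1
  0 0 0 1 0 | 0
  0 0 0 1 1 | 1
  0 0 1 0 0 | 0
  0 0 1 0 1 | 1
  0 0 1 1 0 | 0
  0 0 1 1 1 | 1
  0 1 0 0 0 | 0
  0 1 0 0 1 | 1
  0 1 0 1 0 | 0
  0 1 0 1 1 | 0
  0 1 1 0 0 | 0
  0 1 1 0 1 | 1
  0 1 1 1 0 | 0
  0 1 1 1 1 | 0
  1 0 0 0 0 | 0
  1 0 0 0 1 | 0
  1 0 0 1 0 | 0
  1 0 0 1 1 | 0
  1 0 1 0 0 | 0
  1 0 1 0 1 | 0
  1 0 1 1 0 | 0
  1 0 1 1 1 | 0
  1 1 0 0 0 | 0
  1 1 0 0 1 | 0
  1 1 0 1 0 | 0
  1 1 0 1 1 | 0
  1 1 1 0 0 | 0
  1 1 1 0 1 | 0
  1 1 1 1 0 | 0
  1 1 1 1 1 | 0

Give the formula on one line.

(((~b | ~d) | a) & (e & ~a))

  ~b = 11111111000000001111111100000000
  ~d = 11001100110011001100110011001100
  (~b | ~d) = 11111111110011001111111111001100
  ((~b | ~d) | a) = 11111111110011001111111111111111
  ~a = 11111111111111110000000000000000
  (e & ~a) = 01010101010101010000000000000000
  (((~b | ~d) | a) & (e & ~a)) = 01010101010001000000000000000000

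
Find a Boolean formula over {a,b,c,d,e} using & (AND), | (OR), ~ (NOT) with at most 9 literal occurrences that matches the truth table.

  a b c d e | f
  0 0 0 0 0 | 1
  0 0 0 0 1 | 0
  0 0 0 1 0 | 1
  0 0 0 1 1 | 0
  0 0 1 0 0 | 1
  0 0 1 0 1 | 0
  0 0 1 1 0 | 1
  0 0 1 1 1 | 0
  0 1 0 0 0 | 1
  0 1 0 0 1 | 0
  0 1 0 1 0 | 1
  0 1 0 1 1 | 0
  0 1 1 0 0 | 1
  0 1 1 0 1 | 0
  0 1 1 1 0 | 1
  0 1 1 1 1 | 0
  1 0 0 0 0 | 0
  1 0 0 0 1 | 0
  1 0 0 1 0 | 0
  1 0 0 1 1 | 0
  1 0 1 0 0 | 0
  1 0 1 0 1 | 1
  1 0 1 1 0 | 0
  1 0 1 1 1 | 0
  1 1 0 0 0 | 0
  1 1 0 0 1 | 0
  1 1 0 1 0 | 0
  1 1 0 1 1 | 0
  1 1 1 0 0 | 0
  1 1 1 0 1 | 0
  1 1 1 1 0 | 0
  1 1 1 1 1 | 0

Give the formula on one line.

((c & (((~b & ~d) & a) & e)) | (~a & ~e))

  ~b = 11111111000000001111111100000000
  ~d = 11001100110011001100110011001100
  (~b & ~d) = 11001100000000001100110000000000
  ((~b & ~d) & a) = 00000000000000001100110000000000
  (((~b & ~d) & a) & e) = 00000000000000000100010000000000
  (c & (((~b & ~d) & a) & e)) = 00000000000000000000010000000000
  ~a = 11111111111111110000000000000000
  ~e = 10101010101010101010101010101010
  (~a & ~e) = 10101010101010100000000000000000
  ((c & (((~b & ~d) & a) & e)) | (~a & ~e)) = 10101010101010100000010000000000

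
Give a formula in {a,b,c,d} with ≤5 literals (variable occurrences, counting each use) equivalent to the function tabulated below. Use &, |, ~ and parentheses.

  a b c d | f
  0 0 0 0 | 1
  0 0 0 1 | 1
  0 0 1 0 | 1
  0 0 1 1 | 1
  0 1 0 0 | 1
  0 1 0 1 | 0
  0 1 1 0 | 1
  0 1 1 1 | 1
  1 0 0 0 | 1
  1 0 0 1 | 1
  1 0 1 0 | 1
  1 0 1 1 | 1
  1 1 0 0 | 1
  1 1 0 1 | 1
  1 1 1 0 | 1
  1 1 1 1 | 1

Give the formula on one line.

((~b | (c | a)) | ~d)

  ~b = 1111000011110000
  (c | a) = 0011001111111111
  (~b | (c | a)) = 1111001111111111
  ~d = 1010101010101010
  ((~b | (c | a)) | ~d) = 1111101111111111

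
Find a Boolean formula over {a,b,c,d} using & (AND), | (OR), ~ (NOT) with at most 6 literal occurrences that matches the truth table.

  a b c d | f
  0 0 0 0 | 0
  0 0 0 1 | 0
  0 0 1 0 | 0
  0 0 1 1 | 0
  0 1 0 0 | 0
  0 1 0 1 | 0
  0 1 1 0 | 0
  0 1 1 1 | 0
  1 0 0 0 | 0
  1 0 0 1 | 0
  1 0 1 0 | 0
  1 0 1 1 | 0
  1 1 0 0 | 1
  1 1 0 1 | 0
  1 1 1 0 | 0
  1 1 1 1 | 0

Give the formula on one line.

  ~c = 1100110011001100
  ~d = 1010101010101010
  (~c & ~d) = 1000100010001000
  (b & (~c & ~d)) = 0000100000001000
  (a & (b & (~c & ~d))) = 0000000000001000

(a & (b & (~c & ~d)))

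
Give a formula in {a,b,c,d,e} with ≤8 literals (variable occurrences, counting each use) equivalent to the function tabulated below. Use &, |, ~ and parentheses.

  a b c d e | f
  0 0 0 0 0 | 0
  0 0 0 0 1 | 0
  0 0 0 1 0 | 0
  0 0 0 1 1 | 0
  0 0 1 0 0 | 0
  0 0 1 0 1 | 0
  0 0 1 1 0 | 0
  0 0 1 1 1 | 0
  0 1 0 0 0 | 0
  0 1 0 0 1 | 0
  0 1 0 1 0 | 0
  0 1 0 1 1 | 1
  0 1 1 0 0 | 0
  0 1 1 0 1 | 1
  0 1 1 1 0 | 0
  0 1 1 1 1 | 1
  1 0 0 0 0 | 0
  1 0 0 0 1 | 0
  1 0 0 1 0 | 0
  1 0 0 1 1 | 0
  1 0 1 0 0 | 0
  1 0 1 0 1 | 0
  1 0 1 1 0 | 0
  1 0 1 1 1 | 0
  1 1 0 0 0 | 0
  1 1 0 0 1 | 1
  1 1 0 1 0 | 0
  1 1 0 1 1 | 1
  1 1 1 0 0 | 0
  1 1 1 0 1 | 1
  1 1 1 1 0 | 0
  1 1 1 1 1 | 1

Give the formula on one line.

  ~b = 11111111000000001111111100000000
  (~b | a) = 11111111000000001111111111111111
  (c | d) = 00111111001111110011111100111111
  ((~b | a) | (c | d)) = 11111111001111111111111111111111
  (e | d) = 01110111011101110111011101110111
  (((~b | a) | (c | d)) & (e | d)) = 01110111001101110111011101110111
  ((((~b | a) | (c | d)) & (e | d)) & b) = 00000000001101110000000001110111
  (((((~b | a) | (c | d)) & (e | d)) & b) & e) = 00000000000101010000000001010101

(((((~b | a) | (c | d)) & (e | d)) & b) & e)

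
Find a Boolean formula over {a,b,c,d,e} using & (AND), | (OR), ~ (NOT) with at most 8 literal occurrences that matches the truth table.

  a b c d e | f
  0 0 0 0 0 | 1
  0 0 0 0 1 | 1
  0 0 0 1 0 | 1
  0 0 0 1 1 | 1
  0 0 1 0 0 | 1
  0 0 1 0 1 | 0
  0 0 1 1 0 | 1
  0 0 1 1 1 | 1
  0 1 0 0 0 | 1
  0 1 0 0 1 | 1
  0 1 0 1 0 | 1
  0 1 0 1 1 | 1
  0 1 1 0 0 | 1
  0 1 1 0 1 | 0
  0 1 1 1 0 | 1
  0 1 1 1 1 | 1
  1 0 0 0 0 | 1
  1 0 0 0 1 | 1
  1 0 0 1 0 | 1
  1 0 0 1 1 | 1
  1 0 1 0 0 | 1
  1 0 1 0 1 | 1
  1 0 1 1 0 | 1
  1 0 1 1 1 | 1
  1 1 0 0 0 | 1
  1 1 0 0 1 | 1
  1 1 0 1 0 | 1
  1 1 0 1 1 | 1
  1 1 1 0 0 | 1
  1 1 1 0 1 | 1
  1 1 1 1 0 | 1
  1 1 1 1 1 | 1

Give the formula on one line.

  ~d = 11001100110011001100110011001100
  ~c = 11110000111100001111000011110000
  (~d & ~c) = 11000000110000001100000011000000
  (d | (~d & ~c)) = 11110011111100111111001111110011
  ~e = 10101010101010101010101010101010
  (~e | a) = 10101010101010101111111111111111
  ((d | (~d & ~c)) | (~e | a)) = 11111011111110111111111111111111

((d | (~d & ~c)) | (~e | a))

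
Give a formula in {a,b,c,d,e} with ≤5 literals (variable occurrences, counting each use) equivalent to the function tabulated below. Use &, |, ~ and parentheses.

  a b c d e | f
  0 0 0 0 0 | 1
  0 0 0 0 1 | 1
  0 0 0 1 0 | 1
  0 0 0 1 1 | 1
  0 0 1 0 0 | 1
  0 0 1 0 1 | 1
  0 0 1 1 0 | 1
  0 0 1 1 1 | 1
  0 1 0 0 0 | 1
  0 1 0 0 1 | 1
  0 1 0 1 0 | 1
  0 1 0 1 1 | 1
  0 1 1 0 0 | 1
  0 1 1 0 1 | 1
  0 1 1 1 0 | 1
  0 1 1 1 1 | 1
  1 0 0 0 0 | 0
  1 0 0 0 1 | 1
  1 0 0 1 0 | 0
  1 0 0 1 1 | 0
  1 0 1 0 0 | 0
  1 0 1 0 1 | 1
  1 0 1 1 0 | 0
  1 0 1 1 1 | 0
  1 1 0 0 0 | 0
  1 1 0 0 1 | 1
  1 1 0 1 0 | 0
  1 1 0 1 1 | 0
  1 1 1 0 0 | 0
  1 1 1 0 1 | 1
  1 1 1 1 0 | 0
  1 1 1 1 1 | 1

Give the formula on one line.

(~a | ((~d | (b & c)) & e))

  ~a = 11111111111111110000000000000000
  ~d = 11001100110011001100110011001100
  (b & c) = 00000000000011110000000000001111
  (~d | (b & c)) = 11001100110011111100110011001111
  ((~d | (b & c)) & e) = 01000100010001010100010001000101
  (~a | ((~d | (b & c)) & e)) = 11111111111111110100010001000101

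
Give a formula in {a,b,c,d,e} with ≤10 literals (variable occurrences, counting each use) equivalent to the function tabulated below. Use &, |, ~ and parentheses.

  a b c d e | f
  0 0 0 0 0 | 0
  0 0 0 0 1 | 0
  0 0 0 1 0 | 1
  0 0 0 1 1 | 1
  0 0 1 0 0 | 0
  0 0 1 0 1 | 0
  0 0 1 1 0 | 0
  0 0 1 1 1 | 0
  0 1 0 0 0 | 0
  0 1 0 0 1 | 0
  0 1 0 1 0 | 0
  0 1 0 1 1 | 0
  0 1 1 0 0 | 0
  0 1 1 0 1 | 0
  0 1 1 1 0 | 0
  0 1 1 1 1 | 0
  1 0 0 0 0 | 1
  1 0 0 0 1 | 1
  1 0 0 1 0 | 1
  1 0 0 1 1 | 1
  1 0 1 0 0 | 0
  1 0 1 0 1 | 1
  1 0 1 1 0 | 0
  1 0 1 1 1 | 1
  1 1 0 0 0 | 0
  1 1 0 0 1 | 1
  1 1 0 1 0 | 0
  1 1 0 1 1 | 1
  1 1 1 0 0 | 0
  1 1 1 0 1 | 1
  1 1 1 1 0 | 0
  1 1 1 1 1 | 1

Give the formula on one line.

(((a | ~e) & e) | ((a | d) & (~b & ~c)))

  ~e = 10101010101010101010101010101010
  (a | ~e) = 10101010101010101111111111111111
  ((a | ~e) & e) = 00000000000000000101010101010101
  (a | d) = 00110011001100111111111111111111
  ~b = 11111111000000001111111100000000
  ~c = 11110000111100001111000011110000
  (~b & ~c) = 11110000000000001111000000000000
  ((a | d) & (~b & ~c)) = 00110000000000001111000000000000
  (((a | ~e) & e) | ((a | d) & (~b & ~c))) = 00110000000000001111010101010101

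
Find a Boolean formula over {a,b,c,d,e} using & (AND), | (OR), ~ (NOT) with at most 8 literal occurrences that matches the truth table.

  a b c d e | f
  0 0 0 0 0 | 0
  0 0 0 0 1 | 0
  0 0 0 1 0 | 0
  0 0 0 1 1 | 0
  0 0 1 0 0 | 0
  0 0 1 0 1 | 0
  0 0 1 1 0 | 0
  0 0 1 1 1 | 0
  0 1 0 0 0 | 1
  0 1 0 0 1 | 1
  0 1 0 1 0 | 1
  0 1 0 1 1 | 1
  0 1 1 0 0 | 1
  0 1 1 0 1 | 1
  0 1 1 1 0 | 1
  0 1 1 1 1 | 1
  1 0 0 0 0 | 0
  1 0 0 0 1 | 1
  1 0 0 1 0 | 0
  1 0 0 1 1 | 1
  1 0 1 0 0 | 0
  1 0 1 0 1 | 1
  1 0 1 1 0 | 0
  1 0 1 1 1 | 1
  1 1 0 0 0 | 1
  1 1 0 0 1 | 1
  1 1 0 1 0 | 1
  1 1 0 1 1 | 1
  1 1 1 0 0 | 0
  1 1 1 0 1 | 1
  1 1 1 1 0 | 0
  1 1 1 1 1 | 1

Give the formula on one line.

((a & e) | (b & (~a | ~c)))

  (a & e) = 00000000000000000101010101010101
  ~a = 11111111111111110000000000000000
  ~c = 11110000111100001111000011110000
  (~a | ~c) = 11111111111111111111000011110000
  (b & (~a | ~c)) = 00000000111111110000000011110000
  ((a & e) | (b & (~a | ~c))) = 00000000111111110101010111110101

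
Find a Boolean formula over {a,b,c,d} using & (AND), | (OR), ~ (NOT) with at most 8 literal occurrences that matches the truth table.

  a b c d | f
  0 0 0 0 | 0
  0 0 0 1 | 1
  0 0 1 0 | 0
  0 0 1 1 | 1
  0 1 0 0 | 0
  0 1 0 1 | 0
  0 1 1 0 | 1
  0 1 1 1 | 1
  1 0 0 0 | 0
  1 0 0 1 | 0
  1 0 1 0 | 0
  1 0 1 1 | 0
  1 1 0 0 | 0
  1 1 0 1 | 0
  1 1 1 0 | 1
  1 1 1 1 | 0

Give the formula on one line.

((((~a & d) | (~d & b)) & (d | c)) & (~b | c))

  ~a = 1111111100000000
  (~a & d) = 0101010100000000
  ~d = 1010101010101010
  (~d & b) = 0000101000001010
  ((~a & d) | (~d & b)) = 0101111100001010
  (d | c) = 0111011101110111
  (((~a & d) | (~d & b)) & (d | c)) = 0101011100000010
  ~b = 1111000011110000
  (~b | c) = 1111001111110011
  ((((~a & d) | (~d & b)) & (d | c)) & (~b | c)) = 0101001100000010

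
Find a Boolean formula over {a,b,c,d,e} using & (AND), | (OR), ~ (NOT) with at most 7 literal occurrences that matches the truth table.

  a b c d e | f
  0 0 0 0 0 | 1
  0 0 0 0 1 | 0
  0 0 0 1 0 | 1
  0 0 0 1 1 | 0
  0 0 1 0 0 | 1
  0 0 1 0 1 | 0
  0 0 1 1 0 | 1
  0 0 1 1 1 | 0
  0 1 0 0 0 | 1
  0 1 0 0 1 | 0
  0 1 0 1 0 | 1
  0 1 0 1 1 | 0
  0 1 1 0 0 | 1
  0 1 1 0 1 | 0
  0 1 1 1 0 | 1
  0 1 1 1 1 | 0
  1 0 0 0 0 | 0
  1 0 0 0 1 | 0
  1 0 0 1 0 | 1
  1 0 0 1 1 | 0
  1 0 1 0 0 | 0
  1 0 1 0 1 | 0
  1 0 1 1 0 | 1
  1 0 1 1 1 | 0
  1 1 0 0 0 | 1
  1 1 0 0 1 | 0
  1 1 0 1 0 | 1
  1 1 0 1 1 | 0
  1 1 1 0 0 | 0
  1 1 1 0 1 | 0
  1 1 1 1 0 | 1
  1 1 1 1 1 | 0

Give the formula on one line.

(~e & (((e | (d | ~c)) & (b | d)) | ~a))

  ~e = 10101010101010101010101010101010
  ~c = 11110000111100001111000011110000
  (d | ~c) = 11110011111100111111001111110011
  (e | (d | ~c)) = 11110111111101111111011111110111
  (b | d) = 00110011111111110011001111111111
  ((e | (d | ~c)) & (b | d)) = 00110011111101110011001111110111
  ~a = 11111111111111110000000000000000
  (((e | (d | ~c)) & (b | d)) | ~a) = 11111111111111110011001111110111
  (~e & (((e | (d | ~c)) & (b | d)) | ~a)) = 10101010101010100010001010100010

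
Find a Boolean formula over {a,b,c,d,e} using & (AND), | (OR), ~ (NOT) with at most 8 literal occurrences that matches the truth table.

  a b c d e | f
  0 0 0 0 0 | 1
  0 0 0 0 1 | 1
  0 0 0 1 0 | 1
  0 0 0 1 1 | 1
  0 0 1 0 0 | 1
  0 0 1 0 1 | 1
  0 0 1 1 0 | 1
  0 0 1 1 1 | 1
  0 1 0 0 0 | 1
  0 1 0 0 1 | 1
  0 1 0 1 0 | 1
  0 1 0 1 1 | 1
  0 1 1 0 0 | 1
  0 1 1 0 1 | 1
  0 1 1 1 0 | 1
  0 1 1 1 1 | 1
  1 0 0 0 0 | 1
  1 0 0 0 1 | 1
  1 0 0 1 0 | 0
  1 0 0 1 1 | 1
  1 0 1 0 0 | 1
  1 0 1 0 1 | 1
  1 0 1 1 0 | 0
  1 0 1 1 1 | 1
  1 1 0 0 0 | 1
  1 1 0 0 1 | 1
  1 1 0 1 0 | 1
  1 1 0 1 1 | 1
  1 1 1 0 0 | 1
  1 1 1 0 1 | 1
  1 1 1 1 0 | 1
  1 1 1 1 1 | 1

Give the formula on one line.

(((((~d | b) | ~a) & ~e) | ((~b | ~d) & ~a)) | e)

  ~d = 11001100110011001100110011001100
  (~d | b) = 11001100111111111100110011111111
  ~a = 11111111111111110000000000000000
  ((~d | b) | ~a) = 11111111111111111100110011111111
  ~e = 10101010101010101010101010101010
  (((~d | b) | ~a) & ~e) = 10101010101010101000100010101010
  ~b = 11111111000000001111111100000000
  (~b | ~d) = 11111111110011001111111111001100
  ((~b | ~d) & ~a) = 11111111110011000000000000000000
  ((((~d | b) | ~a) & ~e) | ((~b | ~d) & ~a)) = 11111111111011101000100010101010
  (((((~d | b) | ~a) & ~e) | ((~b | ~d) & ~a)) | e) = 11111111111111111101110111111111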